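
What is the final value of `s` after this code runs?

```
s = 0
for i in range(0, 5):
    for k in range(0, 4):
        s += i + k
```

70

i=0,k=0: s = 0+0 = 0
i=0,k=1: s = 0+1 = 1
i=0,k=2: s = 1+2 = 3
i=0,k=3: s = 3+3 = 6
i=1,k=0: s = 6+1 = 7
i=1,k=1: s = 7+2 = 9
i=1,k=2: s = 9+3 = 12
i=1,k=3: s = 12+4 = 16
i=2,k=0: s = 16+2 = 18
i=2,k=1: s = 18+3 = 21
i=2,k=2: s = 21+4 = 25
i=2,k=3: s = 25+5 = 30
i=3,k=0: s = 30+3 = 33
i=3,k=1: s = 33+4 = 37
i=3,k=2: s = 37+5 = 42
i=3,k=3: s = 42+6 = 48
i=4,k=0: s = 48+4 = 52
i=4,k=1: s = 52+5 = 57
i=4,k=2: s = 57+6 = 63
i=4,k=3: s = 63+7 = 70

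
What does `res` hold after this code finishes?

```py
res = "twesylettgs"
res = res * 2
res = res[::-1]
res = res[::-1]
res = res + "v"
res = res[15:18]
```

'yle'

repeat ×2 → 'twesylettgstwesylettgs'
reverse → 'sgttelysewtsgttelysewt'
reverse → 'twesylettgstwesylettgs'
+ 'v' → 'twesylettgstwesylettgsv'
slice [15:18] → 'yle'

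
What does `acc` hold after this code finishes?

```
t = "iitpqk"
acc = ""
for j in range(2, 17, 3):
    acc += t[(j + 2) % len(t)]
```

j=2: add t[4]='q' → 'q'
j=5: add t[1]='i' → 'qi'
j=8: add t[4]='q' → 'qiq'
j=11: add t[1]='i' → 'qiqi'
j=14: add t[4]='q' → 'qiqiq'

'qiqiq'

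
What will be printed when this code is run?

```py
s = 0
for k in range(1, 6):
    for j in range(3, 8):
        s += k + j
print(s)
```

k=1,j=3: s = 0+4 = 4
k=1,j=4: s = 4+5 = 9
k=1,j=5: s = 9+6 = 15
k=1,j=6: s = 15+7 = 22
k=1,j=7: s = 22+8 = 30
k=2,j=3: s = 30+5 = 35
k=2,j=4: s = 35+6 = 41
k=2,j=5: s = 41+7 = 48
k=2,j=6: s = 48+8 = 56
k=2,j=7: s = 56+9 = 65
k=3,j=3: s = 65+6 = 71
k=3,j=4: s = 71+7 = 78
k=3,j=5: s = 78+8 = 86
k=3,j=6: s = 86+9 = 95
k=3,j=7: s = 95+10 = 105
k=4,j=3: s = 105+7 = 112
k=4,j=4: s = 112+8 = 120
k=4,j=5: s = 120+9 = 129
k=4,j=6: s = 129+10 = 139
k=4,j=7: s = 139+11 = 150
k=5,j=3: s = 150+8 = 158
k=5,j=4: s = 158+9 = 167
k=5,j=5: s = 167+10 = 177
k=5,j=6: s = 177+11 = 188
k=5,j=7: s = 188+12 = 200

200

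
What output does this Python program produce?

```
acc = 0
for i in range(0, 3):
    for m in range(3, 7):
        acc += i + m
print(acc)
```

66

i=0,m=3: acc = 0+3 = 3
i=0,m=4: acc = 3+4 = 7
i=0,m=5: acc = 7+5 = 12
i=0,m=6: acc = 12+6 = 18
i=1,m=3: acc = 18+4 = 22
i=1,m=4: acc = 22+5 = 27
i=1,m=5: acc = 27+6 = 33
i=1,m=6: acc = 33+7 = 40
i=2,m=3: acc = 40+5 = 45
i=2,m=4: acc = 45+6 = 51
i=2,m=5: acc = 51+7 = 58
i=2,m=6: acc = 58+8 = 66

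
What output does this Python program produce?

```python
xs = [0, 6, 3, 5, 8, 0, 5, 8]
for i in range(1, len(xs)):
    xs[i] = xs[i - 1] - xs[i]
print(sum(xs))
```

-135

i=1: xs[1] = 0-6 = -6 → [0, -6, 3, 5, 8, 0, 5, 8]
i=2: xs[2] = (-6)-3 = -9 → [0, -6, -9, 5, 8, 0, 5, 8]
i=3: xs[3] = (-9)-5 = -14 → [0, -6, -9, -14, 8, 0, 5, 8]
i=4: xs[4] = (-14)-8 = -22 → [0, -6, -9, -14, -22, 0, 5, 8]
i=5: xs[5] = (-22)-0 = -22 → [0, -6, -9, -14, -22, -22, 5, 8]
i=6: xs[6] = (-22)-5 = -27 → [0, -6, -9, -14, -22, -22, -27, 8]
i=7: xs[7] = (-27)-8 = -35 → [0, -6, -9, -14, -22, -22, -27, -35]
sum = -135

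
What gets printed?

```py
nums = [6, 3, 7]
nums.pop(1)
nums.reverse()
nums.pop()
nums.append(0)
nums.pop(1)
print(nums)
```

[7]

pop(1) removes 3 → [6, 7]
reverse → [7, 6]
pop() removes 6 → [7]
append 0 → [7, 0]
pop(1) removes 0 → [7]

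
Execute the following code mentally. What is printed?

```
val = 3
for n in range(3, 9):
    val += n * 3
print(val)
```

n=3: val = 3+3*3 = 12
n=4: val = 12+4*3 = 24
n=5: val = 24+5*3 = 39
n=6: val = 39+6*3 = 57
n=7: val = 57+7*3 = 78
n=8: val = 78+8*3 = 102

102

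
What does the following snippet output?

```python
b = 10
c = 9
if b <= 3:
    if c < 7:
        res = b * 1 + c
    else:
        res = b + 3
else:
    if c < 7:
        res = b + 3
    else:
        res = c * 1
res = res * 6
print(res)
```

54

b=10, c=9
b <= 3 is False; c < 7 is False
→ res = c * 1 = 9
res = 9*6 = 54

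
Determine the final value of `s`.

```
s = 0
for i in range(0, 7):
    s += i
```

21

i=0: s = 0+0 = 0
i=1: s = 0+1 = 1
i=2: s = 1+2 = 3
i=3: s = 3+3 = 6
i=4: s = 6+4 = 10
i=5: s = 10+5 = 15
i=6: s = 15+6 = 21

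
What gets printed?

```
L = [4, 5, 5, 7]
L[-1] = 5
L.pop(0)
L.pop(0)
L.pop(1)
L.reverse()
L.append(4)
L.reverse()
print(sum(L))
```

9

L[-1] = 5 → [4, 5, 5, 5]
pop(0) removes 4 → [5, 5, 5]
pop(0) removes 5 → [5, 5]
pop(1) removes 5 → [5]
reverse → [5]
append 4 → [5, 4]
reverse → [4, 5]
sum = 9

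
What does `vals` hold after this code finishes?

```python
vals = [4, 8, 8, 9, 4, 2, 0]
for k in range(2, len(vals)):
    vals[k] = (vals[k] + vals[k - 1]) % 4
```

k=2: vals[2] = (8+8)%4 = 0 → [4, 8, 0, 9, 4, 2, 0]
k=3: vals[3] = (9+0)%4 = 1 → [4, 8, 0, 1, 4, 2, 0]
k=4: vals[4] = (4+1)%4 = 1 → [4, 8, 0, 1, 1, 2, 0]
k=5: vals[5] = (2+1)%4 = 3 → [4, 8, 0, 1, 1, 3, 0]
k=6: vals[6] = (0+3)%4 = 3 → [4, 8, 0, 1, 1, 3, 3]

[4, 8, 0, 1, 1, 3, 3]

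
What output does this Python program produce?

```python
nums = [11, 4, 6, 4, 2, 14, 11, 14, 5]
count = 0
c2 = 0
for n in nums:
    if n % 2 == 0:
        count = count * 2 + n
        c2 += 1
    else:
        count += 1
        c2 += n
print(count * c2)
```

12309

n=11: not even, count = 0+1 = 1; c2=11
n=4: even, count = 1*2+4 = 6; c2=12
n=6: even, count = 6*2+6 = 18; c2=13
n=4: even, count = 18*2+4 = 40; c2=14
n=2: even, count = 40*2+2 = 82; c2=15
n=14: even, count = 82*2+14 = 178; c2=16
n=11: not even, count = 178+1 = 179; c2=27
n=14: even, count = 179*2+14 = 372; c2=28
n=5: not even, count = 372+1 = 373; c2=33
count*c2 = 373*33 = 12309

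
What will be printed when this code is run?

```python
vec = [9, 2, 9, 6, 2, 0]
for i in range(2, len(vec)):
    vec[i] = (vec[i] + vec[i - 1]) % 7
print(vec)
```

[9, 2, 4, 3, 5, 5]

i=2: vec[2] = (9+2)%7 = 4 → [9, 2, 4, 6, 2, 0]
i=3: vec[3] = (6+4)%7 = 3 → [9, 2, 4, 3, 2, 0]
i=4: vec[4] = (2+3)%7 = 5 → [9, 2, 4, 3, 5, 0]
i=5: vec[5] = (0+5)%7 = 5 → [9, 2, 4, 3, 5, 5]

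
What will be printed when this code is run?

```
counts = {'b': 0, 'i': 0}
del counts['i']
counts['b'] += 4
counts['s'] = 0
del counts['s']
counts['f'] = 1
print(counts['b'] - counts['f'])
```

del 'i' → {'b': 0}
counts['b'] = 0+4 = 4 → {'b': 4}
counts['s'] = 0 → {'b': 4, 's': 0}
del 's' → {'b': 4}
counts['f'] = 1 → {'b': 4, 'f': 1}
counts['b']-counts['f'] = 4-1 = 3

3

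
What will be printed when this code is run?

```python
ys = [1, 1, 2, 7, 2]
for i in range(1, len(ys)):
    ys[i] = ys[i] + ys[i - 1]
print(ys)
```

i=1: ys[1] = 1+1 = 2 → [1, 2, 2, 7, 2]
i=2: ys[2] = 2+2 = 4 → [1, 2, 4, 7, 2]
i=3: ys[3] = 7+4 = 11 → [1, 2, 4, 11, 2]
i=4: ys[4] = 2+11 = 13 → [1, 2, 4, 11, 13]

[1, 2, 4, 11, 13]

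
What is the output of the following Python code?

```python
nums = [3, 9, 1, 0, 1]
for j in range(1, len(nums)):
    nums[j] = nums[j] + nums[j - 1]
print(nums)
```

[3, 12, 13, 13, 14]

j=1: nums[1] = 9+3 = 12 → [3, 12, 1, 0, 1]
j=2: nums[2] = 1+12 = 13 → [3, 12, 13, 0, 1]
j=3: nums[3] = 0+13 = 13 → [3, 12, 13, 13, 1]
j=4: nums[4] = 1+13 = 14 → [3, 12, 13, 13, 14]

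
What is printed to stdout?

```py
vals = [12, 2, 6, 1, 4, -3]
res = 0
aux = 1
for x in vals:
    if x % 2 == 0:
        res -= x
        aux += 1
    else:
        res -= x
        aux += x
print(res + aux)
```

-19

x=12: even, res = 0-12 = -12; aux=2
x=2: even, res = (-12)-2 = -14; aux=3
x=6: even, res = (-14)-6 = -20; aux=4
x=1: not even, res = (-20)-1 = -21; aux=5
x=4: even, res = (-21)-4 = -25; aux=6
x=-3: not even, res = (-25)-(-3) = -22; aux=3
res+aux = (-22)+3 = -19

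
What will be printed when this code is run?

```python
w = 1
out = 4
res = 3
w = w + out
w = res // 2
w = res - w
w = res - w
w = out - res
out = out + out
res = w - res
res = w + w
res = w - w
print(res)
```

0

w = 1+4 = 5
w = 3//2 = 1
w = 3-1 = 2
w = 3-2 = 1
w = 4-3 = 1
out = 4+4 = 8
res = 1-3 = -2
res = 1+1 = 2
res = 1-1 = 0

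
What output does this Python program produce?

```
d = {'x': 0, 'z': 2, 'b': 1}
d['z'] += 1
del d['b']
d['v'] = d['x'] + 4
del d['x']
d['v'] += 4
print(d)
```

d['z'] = 2+1 = 3 → {'x': 0, 'z': 3, 'b': 1}
del 'b' → {'x': 0, 'z': 3}
d['v'] = d['x']+4 = 4 → {'x': 0, 'z': 3, 'v': 4}
del 'x' → {'z': 3, 'v': 4}
d['v'] = 4+4 = 8 → {'z': 3, 'v': 8}

{'z': 3, 'v': 8}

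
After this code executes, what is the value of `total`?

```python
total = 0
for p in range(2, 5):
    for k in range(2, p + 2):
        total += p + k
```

57

p=2,k=2: total = 0+4 = 4
p=2,k=3: total = 4+5 = 9
p=3,k=2: total = 9+5 = 14
p=3,k=3: total = 14+6 = 20
p=3,k=4: total = 20+7 = 27
p=4,k=2: total = 27+6 = 33
p=4,k=3: total = 33+7 = 40
p=4,k=4: total = 40+8 = 48
p=4,k=5: total = 48+9 = 57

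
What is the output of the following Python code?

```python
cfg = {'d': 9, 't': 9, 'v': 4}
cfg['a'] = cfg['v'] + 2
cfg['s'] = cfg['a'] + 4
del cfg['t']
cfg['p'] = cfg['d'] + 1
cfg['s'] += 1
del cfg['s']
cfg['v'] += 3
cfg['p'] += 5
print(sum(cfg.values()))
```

cfg['a'] = cfg['v']+2 = 6 → {'d': 9, 't': 9, 'v': 4, 'a': 6}
cfg['s'] = cfg['a']+4 = 10 → {'d': 9, 't': 9, 'v': 4, 'a': 6, 's': 10}
del 't' → {'d': 9, 'v': 4, 'a': 6, 's': 10}
cfg['p'] = cfg['d']+1 = 10 → {'d': 9, 'v': 4, 'a': 6, 's': 10, 'p': 10}
cfg['s'] = 10+1 = 11 → {'d': 9, 'v': 4, 'a': 6, 's': 11, 'p': 10}
del 's' → {'d': 9, 'v': 4, 'a': 6, 'p': 10}
cfg['v'] = 4+3 = 7 → {'d': 9, 'v': 7, 'a': 6, 'p': 10}
cfg['p'] = 10+5 = 15 → {'d': 9, 'v': 7, 'a': 6, 'p': 15}
sum of values = 37

37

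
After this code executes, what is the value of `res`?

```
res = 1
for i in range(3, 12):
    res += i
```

64

i=3: res = 1+3 = 4
i=4: res = 4+4 = 8
i=5: res = 8+5 = 13
i=6: res = 13+6 = 19
i=7: res = 19+7 = 26
i=8: res = 26+8 = 34
i=9: res = 34+9 = 43
i=10: res = 43+10 = 53
i=11: res = 53+11 = 64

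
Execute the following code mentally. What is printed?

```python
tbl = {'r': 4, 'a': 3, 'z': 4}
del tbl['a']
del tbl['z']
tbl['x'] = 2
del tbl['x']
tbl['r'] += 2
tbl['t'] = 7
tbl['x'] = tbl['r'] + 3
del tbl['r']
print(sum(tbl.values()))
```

del 'a' → {'r': 4, 'z': 4}
del 'z' → {'r': 4}
tbl['x'] = 2 → {'r': 4, 'x': 2}
del 'x' → {'r': 4}
tbl['r'] = 4+2 = 6 → {'r': 6}
tbl['t'] = 7 → {'r': 6, 't': 7}
tbl['x'] = tbl['r']+3 = 9 → {'r': 6, 't': 7, 'x': 9}
del 'r' → {'t': 7, 'x': 9}
sum of values = 16

16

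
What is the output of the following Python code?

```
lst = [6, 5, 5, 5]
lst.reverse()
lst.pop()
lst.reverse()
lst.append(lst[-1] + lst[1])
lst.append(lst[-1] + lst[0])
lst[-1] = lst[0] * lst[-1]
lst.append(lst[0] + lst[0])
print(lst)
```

[5, 5, 5, 10, 75, 10]

reverse → [5, 5, 5, 6]
pop() removes 6 → [5, 5, 5]
reverse → [5, 5, 5]
append lst[-1]+lst[1] = 5+5 = 10 → [5, 5, 5, 10]
append lst[-1]+lst[0] = 10+5 = 15 → [5, 5, 5, 10, 15]
lst[-1] = lst[0]*lst[-1] = 5*15 = 75 → [5, 5, 5, 10, 75]
append lst[0]+lst[0] = 5+5 = 10 → [5, 5, 5, 10, 75, 10]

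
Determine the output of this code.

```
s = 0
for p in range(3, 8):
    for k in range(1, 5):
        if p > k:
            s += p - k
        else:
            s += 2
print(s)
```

57

p=3,k=1: 3>1, s = 0+2 = 2
p=3,k=2: 3>2, s = 2+1 = 3
p=3,k=3: not 3>3, s = 3+2 = 5
p=3,k=4: not 3>4, s = 5+2 = 7
p=4,k=1: 4>1, s = 7+3 = 10
p=4,k=2: 4>2, s = 10+2 = 12
p=4,k=3: 4>3, s = 12+1 = 13
p=4,k=4: not 4>4, s = 13+2 = 15
p=5,k=1: 5>1, s = 15+4 = 19
p=5,k=2: 5>2, s = 19+3 = 22
p=5,k=3: 5>3, s = 22+2 = 24
p=5,k=4: 5>4, s = 24+1 = 25
p=6,k=1: 6>1, s = 25+5 = 30
p=6,k=2: 6>2, s = 30+4 = 34
p=6,k=3: 6>3, s = 34+3 = 37
p=6,k=4: 6>4, s = 37+2 = 39
p=7,k=1: 7>1, s = 39+6 = 45
p=7,k=2: 7>2, s = 45+5 = 50
p=7,k=3: 7>3, s = 50+4 = 54
p=7,k=4: 7>4, s = 54+3 = 57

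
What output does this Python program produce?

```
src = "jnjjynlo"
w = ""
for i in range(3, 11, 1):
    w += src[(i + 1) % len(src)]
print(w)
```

ynlojnjj

i=3: add src[4]='y' → 'y'
i=4: add src[5]='n' → 'yn'
i=5: add src[6]='l' → 'ynl'
i=6: add src[7]='o' → 'ynlo'
i=7: add src[0]='j' → 'ynloj'
i=8: add src[1]='n' → 'ynlojn'
i=9: add src[2]='j' → 'ynlojnj'
i=10: add src[3]='j' → 'ynlojnjj'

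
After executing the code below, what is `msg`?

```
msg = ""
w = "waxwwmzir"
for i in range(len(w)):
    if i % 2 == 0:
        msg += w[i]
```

i=0: add 'w' → 'w'
i=1: skip
i=2: add 'x' → 'wx'
i=3: skip
i=4: add 'w' → 'wxw'
i=5: skip
i=6: add 'z' → 'wxwz'
i=7: skip
i=8: add 'r' → 'wxwzr'

'wxwzr'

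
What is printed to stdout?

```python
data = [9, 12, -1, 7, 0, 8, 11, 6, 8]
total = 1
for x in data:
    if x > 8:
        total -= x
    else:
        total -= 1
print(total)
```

x=9: >8, total = 1-9 = -8
x=12: >8, total = (-8)-12 = -20
x=-1: not >8, total = (-20)-1 = -21
x=7: not >8, total = (-21)-1 = -22
x=0: not >8, total = (-22)-1 = -23
x=8: not >8, total = (-23)-1 = -24
x=11: >8, total = (-24)-11 = -35
x=6: not >8, total = (-35)-1 = -36
x=8: not >8, total = (-36)-1 = -37

-37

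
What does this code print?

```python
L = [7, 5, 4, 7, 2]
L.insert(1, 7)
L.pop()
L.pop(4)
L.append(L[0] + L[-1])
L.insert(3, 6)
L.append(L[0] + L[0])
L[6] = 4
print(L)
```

[7, 7, 5, 6, 4, 11, 4]

insert 7 at 1 → [7, 7, 5, 4, 7, 2]
pop() removes 2 → [7, 7, 5, 4, 7]
pop(4) removes 7 → [7, 7, 5, 4]
append L[0]+L[-1] = 7+4 = 11 → [7, 7, 5, 4, 11]
insert 6 at 3 → [7, 7, 5, 6, 4, 11]
append L[0]+L[0] = 7+7 = 14 → [7, 7, 5, 6, 4, 11, 14]
L[6] = 4 → [7, 7, 5, 6, 4, 11, 4]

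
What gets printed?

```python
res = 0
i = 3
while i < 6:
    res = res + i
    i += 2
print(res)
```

8

i=3: res = 0+3 = 3
i=5: res = 3+5 = 8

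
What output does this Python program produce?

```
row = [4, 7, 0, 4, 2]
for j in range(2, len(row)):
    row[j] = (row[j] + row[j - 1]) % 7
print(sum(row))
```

21

j=2: row[2] = (0+7)%7 = 0 → [4, 7, 0, 4, 2]
j=3: row[3] = (4+0)%7 = 4 → [4, 7, 0, 4, 2]
j=4: row[4] = (2+4)%7 = 6 → [4, 7, 0, 4, 6]
sum = 21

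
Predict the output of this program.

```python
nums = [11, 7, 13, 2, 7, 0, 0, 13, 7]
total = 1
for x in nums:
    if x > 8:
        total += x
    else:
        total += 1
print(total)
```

44

x=11: >8, total = 1+11 = 12
x=7: not >8, total = 12+1 = 13
x=13: >8, total = 13+13 = 26
x=2: not >8, total = 26+1 = 27
x=7: not >8, total = 27+1 = 28
x=0: not >8, total = 28+1 = 29
x=0: not >8, total = 29+1 = 30
x=13: >8, total = 30+13 = 43
x=7: not >8, total = 43+1 = 44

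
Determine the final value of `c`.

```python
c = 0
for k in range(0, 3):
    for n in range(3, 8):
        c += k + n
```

k=0,n=3: c = 0+3 = 3
k=0,n=4: c = 3+4 = 7
k=0,n=5: c = 7+5 = 12
k=0,n=6: c = 12+6 = 18
k=0,n=7: c = 18+7 = 25
k=1,n=3: c = 25+4 = 29
k=1,n=4: c = 29+5 = 34
k=1,n=5: c = 34+6 = 40
k=1,n=6: c = 40+7 = 47
k=1,n=7: c = 47+8 = 55
k=2,n=3: c = 55+5 = 60
k=2,n=4: c = 60+6 = 66
k=2,n=5: c = 66+7 = 73
k=2,n=6: c = 73+8 = 81
k=2,n=7: c = 81+9 = 90

90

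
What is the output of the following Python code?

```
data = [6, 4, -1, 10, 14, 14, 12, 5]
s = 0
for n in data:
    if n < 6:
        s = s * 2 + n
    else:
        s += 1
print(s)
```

35

n=6: not <6, s = 0+1 = 1
n=4: <6, s = 1*2+4 = 6
n=-1: <6, s = 6*2+(-1) = 11
n=10: not <6, s = 11+1 = 12
n=14: not <6, s = 12+1 = 13
n=14: not <6, s = 13+1 = 14
n=12: not <6, s = 14+1 = 15
n=5: <6, s = 15*2+5 = 35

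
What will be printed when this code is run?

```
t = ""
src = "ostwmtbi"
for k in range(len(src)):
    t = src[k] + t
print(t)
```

k=0: prepend 'o' → 'o'
k=1: prepend 's' → 'so'
k=2: prepend 't' → 'tso'
k=3: prepend 'w' → 'wtso'
k=4: prepend 'm' → 'mwtso'
k=5: prepend 't' → 'tmwtso'
k=6: prepend 'b' → 'btmwtso'
k=7: prepend 'i' → 'ibtmwtso'

ibtmwtso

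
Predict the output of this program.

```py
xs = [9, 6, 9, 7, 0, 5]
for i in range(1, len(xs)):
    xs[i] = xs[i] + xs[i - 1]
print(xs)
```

i=1: xs[1] = 6+9 = 15 → [9, 15, 9, 7, 0, 5]
i=2: xs[2] = 9+15 = 24 → [9, 15, 24, 7, 0, 5]
i=3: xs[3] = 7+24 = 31 → [9, 15, 24, 31, 0, 5]
i=4: xs[4] = 0+31 = 31 → [9, 15, 24, 31, 31, 5]
i=5: xs[5] = 5+31 = 36 → [9, 15, 24, 31, 31, 36]

[9, 15, 24, 31, 31, 36]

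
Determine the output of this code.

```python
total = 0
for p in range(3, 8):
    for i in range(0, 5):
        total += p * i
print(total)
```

p=3,i=0: total = 0+0 = 0
p=3,i=1: total = 0+3 = 3
p=3,i=2: total = 3+6 = 9
p=3,i=3: total = 9+9 = 18
p=3,i=4: total = 18+12 = 30
p=4,i=0: total = 30+0 = 30
p=4,i=1: total = 30+4 = 34
p=4,i=2: total = 34+8 = 42
p=4,i=3: total = 42+12 = 54
p=4,i=4: total = 54+16 = 70
p=5,i=0: total = 70+0 = 70
p=5,i=1: total = 70+5 = 75
p=5,i=2: total = 75+10 = 85
p=5,i=3: total = 85+15 = 100
p=5,i=4: total = 100+20 = 120
p=6,i=0: total = 120+0 = 120
p=6,i=1: total = 120+6 = 126
p=6,i=2: total = 126+12 = 138
p=6,i=3: total = 138+18 = 156
p=6,i=4: total = 156+24 = 180
p=7,i=0: total = 180+0 = 180
p=7,i=1: total = 180+7 = 187
p=7,i=2: total = 187+14 = 201
p=7,i=3: total = 201+21 = 222
p=7,i=4: total = 222+28 = 250

250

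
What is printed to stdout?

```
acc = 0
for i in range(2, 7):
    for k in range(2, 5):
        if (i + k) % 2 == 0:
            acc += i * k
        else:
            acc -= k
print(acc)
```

75

i=2,k=2: even sum, acc = 0+4 = 4
i=2,k=3: odd sum, acc = 4-3 = 1
i=2,k=4: even sum, acc = 1+8 = 9
i=3,k=2: odd sum, acc = 9-2 = 7
i=3,k=3: even sum, acc = 7+9 = 16
i=3,k=4: odd sum, acc = 16-4 = 12
i=4,k=2: even sum, acc = 12+8 = 20
i=4,k=3: odd sum, acc = 20-3 = 17
i=4,k=4: even sum, acc = 17+16 = 33
i=5,k=2: odd sum, acc = 33-2 = 31
i=5,k=3: even sum, acc = 31+15 = 46
i=5,k=4: odd sum, acc = 46-4 = 42
i=6,k=2: even sum, acc = 42+12 = 54
i=6,k=3: odd sum, acc = 54-3 = 51
i=6,k=4: even sum, acc = 51+24 = 75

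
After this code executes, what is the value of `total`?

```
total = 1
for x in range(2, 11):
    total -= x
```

-53

x=2: total = 1-2 = -1
x=3: total = (-1)-3 = -4
x=4: total = (-4)-4 = -8
x=5: total = (-8)-5 = -13
x=6: total = (-13)-6 = -19
x=7: total = (-19)-7 = -26
x=8: total = (-26)-8 = -34
x=9: total = (-34)-9 = -43
x=10: total = (-43)-10 = -53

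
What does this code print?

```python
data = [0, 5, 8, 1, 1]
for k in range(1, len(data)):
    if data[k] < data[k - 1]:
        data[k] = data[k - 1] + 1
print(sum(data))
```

k=1: 5>=0, unchanged → [0, 5, 8, 1, 1]
k=2: 8>=5, unchanged → [0, 5, 8, 1, 1]
k=3: 1<8, data[3] = 8+1 = 9 → [0, 5, 8, 9, 1]
k=4: 1<9, data[4] = 9+1 = 10 → [0, 5, 8, 9, 10]
sum = 32

32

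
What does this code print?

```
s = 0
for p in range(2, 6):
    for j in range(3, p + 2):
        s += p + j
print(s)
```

80

p=2,j=3: s = 0+5 = 5
p=3,j=3: s = 5+6 = 11
p=3,j=4: s = 11+7 = 18
p=4,j=3: s = 18+7 = 25
p=4,j=4: s = 25+8 = 33
p=4,j=5: s = 33+9 = 42
p=5,j=3: s = 42+8 = 50
p=5,j=4: s = 50+9 = 59
p=5,j=5: s = 59+10 = 69
p=5,j=6: s = 69+11 = 80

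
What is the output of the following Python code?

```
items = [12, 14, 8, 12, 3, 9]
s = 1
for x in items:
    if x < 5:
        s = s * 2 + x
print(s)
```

5

x=12: not <5
x=14: not <5
x=8: not <5
x=12: not <5
x=3: <5, s = 1*2+3 = 5
x=9: not <5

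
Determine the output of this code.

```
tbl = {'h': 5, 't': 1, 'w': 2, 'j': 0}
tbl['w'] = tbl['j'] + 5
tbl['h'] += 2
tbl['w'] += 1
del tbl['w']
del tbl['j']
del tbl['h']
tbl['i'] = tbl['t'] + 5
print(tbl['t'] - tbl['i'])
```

-5

tbl['w'] = tbl['j']+5 = 5 → {'h': 5, 't': 1, 'w': 5, 'j': 0}
tbl['h'] = 5+2 = 7 → {'h': 7, 't': 1, 'w': 5, 'j': 0}
tbl['w'] = 5+1 = 6 → {'h': 7, 't': 1, 'w': 6, 'j': 0}
del 'w' → {'h': 7, 't': 1, 'j': 0}
del 'j' → {'h': 7, 't': 1}
del 'h' → {'t': 1}
tbl['i'] = tbl['t']+5 = 6 → {'t': 1, 'i': 6}
tbl['t']-tbl['i'] = 1-6 = -5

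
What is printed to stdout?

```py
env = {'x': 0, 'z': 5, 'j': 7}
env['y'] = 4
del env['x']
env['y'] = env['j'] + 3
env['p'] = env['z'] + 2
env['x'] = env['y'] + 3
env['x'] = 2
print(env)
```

env['y'] = 4 → {'x': 0, 'z': 5, 'j': 7, 'y': 4}
del 'x' → {'z': 5, 'j': 7, 'y': 4}
env['y'] = env['j']+3 = 10 → {'z': 5, 'j': 7, 'y': 10}
env['p'] = env['z']+2 = 7 → {'z': 5, 'j': 7, 'y': 10, 'p': 7}
env['x'] = env['y']+3 = 13 → {'z': 5, 'j': 7, 'y': 10, 'p': 7, 'x': 13}
env['x'] = 2 → {'z': 5, 'j': 7, 'y': 10, 'p': 7, 'x': 2}

{'z': 5, 'j': 7, 'y': 10, 'p': 7, 'x': 2}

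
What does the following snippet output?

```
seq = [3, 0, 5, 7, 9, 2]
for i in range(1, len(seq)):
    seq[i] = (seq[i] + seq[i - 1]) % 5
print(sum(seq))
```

14

i=1: seq[1] = (0+3)%5 = 3 → [3, 3, 5, 7, 9, 2]
i=2: seq[2] = (5+3)%5 = 3 → [3, 3, 3, 7, 9, 2]
i=3: seq[3] = (7+3)%5 = 0 → [3, 3, 3, 0, 9, 2]
i=4: seq[4] = (9+0)%5 = 4 → [3, 3, 3, 0, 4, 2]
i=5: seq[5] = (2+4)%5 = 1 → [3, 3, 3, 0, 4, 1]
sum = 14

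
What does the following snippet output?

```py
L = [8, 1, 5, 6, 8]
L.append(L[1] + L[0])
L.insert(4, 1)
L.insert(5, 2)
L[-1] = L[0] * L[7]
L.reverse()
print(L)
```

[72, 8, 2, 1, 6, 5, 1, 8]

append L[1]+L[0] = 1+8 = 9 → [8, 1, 5, 6, 8, 9]
insert 1 at 4 → [8, 1, 5, 6, 1, 8, 9]
insert 2 at 5 → [8, 1, 5, 6, 1, 2, 8, 9]
L[-1] = L[0]*L[7] = 8*9 = 72 → [8, 1, 5, 6, 1, 2, 8, 72]
reverse → [72, 8, 2, 1, 6, 5, 1, 8]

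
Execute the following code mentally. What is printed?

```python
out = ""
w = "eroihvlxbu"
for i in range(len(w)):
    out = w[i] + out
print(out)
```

ubxlvhiore

i=0: prepend 'e' → 'e'
i=1: prepend 'r' → 're'
i=2: prepend 'o' → 'ore'
i=3: prepend 'i' → 'iore'
i=4: prepend 'h' → 'hiore'
i=5: prepend 'v' → 'vhiore'
i=6: prepend 'l' → 'lvhiore'
i=7: prepend 'x' → 'xlvhiore'
i=8: prepend 'b' → 'bxlvhiore'
i=9: prepend 'u' → 'ubxlvhiore'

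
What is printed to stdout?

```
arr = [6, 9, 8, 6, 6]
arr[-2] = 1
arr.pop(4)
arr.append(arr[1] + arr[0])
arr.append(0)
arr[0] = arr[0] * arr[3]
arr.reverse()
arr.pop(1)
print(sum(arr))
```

arr[-2] = 1 → [6, 9, 8, 1, 6]
pop(4) removes 6 → [6, 9, 8, 1]
append arr[1]+arr[0] = 9+6 = 15 → [6, 9, 8, 1, 15]
append 0 → [6, 9, 8, 1, 15, 0]
arr[0] = arr[0]*arr[3] = 6*1 = 6 → [6, 9, 8, 1, 15, 0]
reverse → [0, 15, 1, 8, 9, 6]
pop(1) removes 15 → [0, 1, 8, 9, 6]
sum = 24

24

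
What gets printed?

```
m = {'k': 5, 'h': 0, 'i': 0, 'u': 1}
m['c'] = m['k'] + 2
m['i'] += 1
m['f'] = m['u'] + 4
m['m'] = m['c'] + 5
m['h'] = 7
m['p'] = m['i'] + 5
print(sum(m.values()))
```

44

m['c'] = m['k']+2 = 7 → {'k': 5, 'h': 0, 'i': 0, 'u': 1, 'c': 7}
m['i'] = 0+1 = 1 → {'k': 5, 'h': 0, 'i': 1, 'u': 1, 'c': 7}
m['f'] = m['u']+4 = 5 → {'k': 5, 'h': 0, 'i': 1, 'u': 1, 'c': 7, 'f': 5}
m['m'] = m['c']+5 = 12 → {'k': 5, 'h': 0, 'i': 1, 'u': 1, 'c': 7, 'f': 5, 'm': 12}
m['h'] = 7 → {'k': 5, 'h': 7, 'i': 1, 'u': 1, 'c': 7, 'f': 5, 'm': 12}
m['p'] = m['i']+5 = 6 → {'k': 5, 'h': 7, 'i': 1, 'u': 1, 'c': 7, 'f': 5, 'm': 12, 'p': 6}
sum of values = 44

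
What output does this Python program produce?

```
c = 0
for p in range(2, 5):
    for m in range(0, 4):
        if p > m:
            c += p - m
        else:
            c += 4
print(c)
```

p=2,m=0: 2>0, c = 0+2 = 2
p=2,m=1: 2>1, c = 2+1 = 3
p=2,m=2: not 2>2, c = 3+4 = 7
p=2,m=3: not 2>3, c = 7+4 = 11
p=3,m=0: 3>0, c = 11+3 = 14
p=3,m=1: 3>1, c = 14+2 = 16
p=3,m=2: 3>2, c = 16+1 = 17
p=3,m=3: not 3>3, c = 17+4 = 21
p=4,m=0: 4>0, c = 21+4 = 25
p=4,m=1: 4>1, c = 25+3 = 28
p=4,m=2: 4>2, c = 28+2 = 30
p=4,m=3: 4>3, c = 30+1 = 31

31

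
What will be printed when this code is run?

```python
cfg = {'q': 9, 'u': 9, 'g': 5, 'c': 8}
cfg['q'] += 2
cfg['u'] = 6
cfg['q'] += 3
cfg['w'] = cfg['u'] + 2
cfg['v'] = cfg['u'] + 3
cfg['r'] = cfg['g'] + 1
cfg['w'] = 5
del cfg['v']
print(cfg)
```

cfg['q'] = 9+2 = 11 → {'q': 11, 'u': 9, 'g': 5, 'c': 8}
cfg['u'] = 6 → {'q': 11, 'u': 6, 'g': 5, 'c': 8}
cfg['q'] = 11+3 = 14 → {'q': 14, 'u': 6, 'g': 5, 'c': 8}
cfg['w'] = cfg['u']+2 = 8 → {'q': 14, 'u': 6, 'g': 5, 'c': 8, 'w': 8}
cfg['v'] = cfg['u']+3 = 9 → {'q': 14, 'u': 6, 'g': 5, 'c': 8, 'w': 8, 'v': 9}
cfg['r'] = cfg['g']+1 = 6 → {'q': 14, 'u': 6, 'g': 5, 'c': 8, 'w': 8, 'v': 9, 'r': 6}
cfg['w'] = 5 → {'q': 14, 'u': 6, 'g': 5, 'c': 8, 'w': 5, 'v': 9, 'r': 6}
del 'v' → {'q': 14, 'u': 6, 'g': 5, 'c': 8, 'w': 5, 'r': 6}

{'q': 14, 'u': 6, 'g': 5, 'c': 8, 'w': 5, 'r': 6}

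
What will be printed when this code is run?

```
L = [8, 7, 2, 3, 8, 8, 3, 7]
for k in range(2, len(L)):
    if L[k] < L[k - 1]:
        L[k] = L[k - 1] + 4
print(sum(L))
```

k=2: 2<7, L[2] = 7+4 = 11 → [8, 7, 11, 3, 8, 8, 3, 7]
k=3: 3<11, L[3] = 11+4 = 15 → [8, 7, 11, 15, 8, 8, 3, 7]
k=4: 8<15, L[4] = 15+4 = 19 → [8, 7, 11, 15, 19, 8, 3, 7]
k=5: 8<19, L[5] = 19+4 = 23 → [8, 7, 11, 15, 19, 23, 3, 7]
k=6: 3<23, L[6] = 23+4 = 27 → [8, 7, 11, 15, 19, 23, 27, 7]
k=7: 7<27, L[7] = 27+4 = 31 → [8, 7, 11, 15, 19, 23, 27, 31]
sum = 141

141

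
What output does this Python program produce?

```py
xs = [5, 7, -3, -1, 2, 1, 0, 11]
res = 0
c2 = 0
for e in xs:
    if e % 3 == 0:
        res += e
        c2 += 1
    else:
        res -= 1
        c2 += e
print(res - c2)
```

e=5: not %3==0, res = 0-1 = -1; c2=5
e=7: not %3==0, res = (-1)-1 = -2; c2=12
e=-3: %3==0, res = (-2)+(-3) = -5; c2=13
e=-1: not %3==0, res = (-5)-1 = -6; c2=12
e=2: not %3==0, res = (-6)-1 = -7; c2=14
e=1: not %3==0, res = (-7)-1 = -8; c2=15
e=0: %3==0, res = (-8)+0 = -8; c2=16
e=11: not %3==0, res = (-8)-1 = -9; c2=27
res-c2 = (-9)-27 = -36

-36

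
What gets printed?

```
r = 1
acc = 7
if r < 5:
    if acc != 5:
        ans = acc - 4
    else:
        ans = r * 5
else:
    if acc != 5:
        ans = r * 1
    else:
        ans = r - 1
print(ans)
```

r=1, acc=7
r < 5 is True; acc != 5 is True
→ ans = acc - 4 = 3

3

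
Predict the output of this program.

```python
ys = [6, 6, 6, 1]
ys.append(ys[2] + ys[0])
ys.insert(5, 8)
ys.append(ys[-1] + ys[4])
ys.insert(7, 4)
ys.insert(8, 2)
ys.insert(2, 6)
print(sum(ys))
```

append ys[2]+ys[0] = 6+6 = 12 → [6, 6, 6, 1, 12]
insert 8 at 5 → [6, 6, 6, 1, 12, 8]
append ys[-1]+ys[4] = 8+12 = 20 → [6, 6, 6, 1, 12, 8, 20]
insert 4 at 7 → [6, 6, 6, 1, 12, 8, 20, 4]
insert 2 at 8 → [6, 6, 6, 1, 12, 8, 20, 4, 2]
insert 6 at 2 → [6, 6, 6, 6, 1, 12, 8, 20, 4, 2]
sum = 71

71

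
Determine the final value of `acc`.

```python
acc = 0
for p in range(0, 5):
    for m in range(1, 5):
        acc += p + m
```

90

p=0,m=1: acc = 0+1 = 1
p=0,m=2: acc = 1+2 = 3
p=0,m=3: acc = 3+3 = 6
p=0,m=4: acc = 6+4 = 10
p=1,m=1: acc = 10+2 = 12
p=1,m=2: acc = 12+3 = 15
p=1,m=3: acc = 15+4 = 19
p=1,m=4: acc = 19+5 = 24
p=2,m=1: acc = 24+3 = 27
p=2,m=2: acc = 27+4 = 31
p=2,m=3: acc = 31+5 = 36
p=2,m=4: acc = 36+6 = 42
p=3,m=1: acc = 42+4 = 46
p=3,m=2: acc = 46+5 = 51
p=3,m=3: acc = 51+6 = 57
p=3,m=4: acc = 57+7 = 64
p=4,m=1: acc = 64+5 = 69
p=4,m=2: acc = 69+6 = 75
p=4,m=3: acc = 75+7 = 82
p=4,m=4: acc = 82+8 = 90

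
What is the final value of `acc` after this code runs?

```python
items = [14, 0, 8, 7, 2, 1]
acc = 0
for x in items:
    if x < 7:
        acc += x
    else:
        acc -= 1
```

x=14: not <7, acc = 0-1 = -1
x=0: <7, acc = (-1)+0 = -1
x=8: not <7, acc = (-1)-1 = -2
x=7: not <7, acc = (-2)-1 = -3
x=2: <7, acc = (-3)+2 = -1
x=1: <7, acc = (-1)+1 = 0

0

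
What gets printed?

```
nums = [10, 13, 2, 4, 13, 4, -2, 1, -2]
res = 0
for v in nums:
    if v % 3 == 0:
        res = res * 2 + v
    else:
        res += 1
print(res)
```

v=10: not %3==0, res = 0+1 = 1
v=13: not %3==0, res = 1+1 = 2
v=2: not %3==0, res = 2+1 = 3
v=4: not %3==0, res = 3+1 = 4
v=13: not %3==0, res = 4+1 = 5
v=4: not %3==0, res = 5+1 = 6
v=-2: not %3==0, res = 6+1 = 7
v=1: not %3==0, res = 7+1 = 8
v=-2: not %3==0, res = 8+1 = 9

9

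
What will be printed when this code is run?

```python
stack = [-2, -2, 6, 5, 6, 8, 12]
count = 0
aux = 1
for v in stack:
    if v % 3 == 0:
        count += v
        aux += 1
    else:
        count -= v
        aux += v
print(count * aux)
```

195

v=-2: not %3==0, count = 0-(-2) = 2; aux=-1
v=-2: not %3==0, count = 2-(-2) = 4; aux=-3
v=6: %3==0, count = 4+6 = 10; aux=-2
v=5: not %3==0, count = 10-5 = 5; aux=3
v=6: %3==0, count = 5+6 = 11; aux=4
v=8: not %3==0, count = 11-8 = 3; aux=12
v=12: %3==0, count = 3+12 = 15; aux=13
count*aux = 15*13 = 195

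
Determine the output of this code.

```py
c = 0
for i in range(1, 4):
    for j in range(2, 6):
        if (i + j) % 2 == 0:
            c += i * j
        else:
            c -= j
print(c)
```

24

i=1,j=2: odd sum, c = 0-2 = -2
i=1,j=3: even sum, c = (-2)+3 = 1
i=1,j=4: odd sum, c = 1-4 = -3
i=1,j=5: even sum, c = (-3)+5 = 2
i=2,j=2: even sum, c = 2+4 = 6
i=2,j=3: odd sum, c = 6-3 = 3
i=2,j=4: even sum, c = 3+8 = 11
i=2,j=5: odd sum, c = 11-5 = 6
i=3,j=2: odd sum, c = 6-2 = 4
i=3,j=3: even sum, c = 4+9 = 13
i=3,j=4: odd sum, c = 13-4 = 9
i=3,j=5: even sum, c = 9+15 = 24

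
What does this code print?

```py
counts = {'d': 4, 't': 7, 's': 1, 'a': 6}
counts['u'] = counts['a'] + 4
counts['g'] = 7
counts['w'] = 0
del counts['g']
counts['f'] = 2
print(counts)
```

counts['u'] = counts['a']+4 = 10 → {'d': 4, 't': 7, 's': 1, 'a': 6, 'u': 10}
counts['g'] = 7 → {'d': 4, 't': 7, 's': 1, 'a': 6, 'u': 10, 'g': 7}
counts['w'] = 0 → {'d': 4, 't': 7, 's': 1, 'a': 6, 'u': 10, 'g': 7, 'w': 0}
del 'g' → {'d': 4, 't': 7, 's': 1, 'a': 6, 'u': 10, 'w': 0}
counts['f'] = 2 → {'d': 4, 't': 7, 's': 1, 'a': 6, 'u': 10, 'w': 0, 'f': 2}

{'d': 4, 't': 7, 's': 1, 'a': 6, 'u': 10, 'w': 0, 'f': 2}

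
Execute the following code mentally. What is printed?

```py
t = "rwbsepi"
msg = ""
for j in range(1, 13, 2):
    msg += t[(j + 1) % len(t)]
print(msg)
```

beiwsp

j=1: add t[2]='b' → 'b'
j=3: add t[4]='e' → 'be'
j=5: add t[6]='i' → 'bei'
j=7: add t[1]='w' → 'beiw'
j=9: add t[3]='s' → 'beiws'
j=11: add t[5]='p' → 'beiwsp'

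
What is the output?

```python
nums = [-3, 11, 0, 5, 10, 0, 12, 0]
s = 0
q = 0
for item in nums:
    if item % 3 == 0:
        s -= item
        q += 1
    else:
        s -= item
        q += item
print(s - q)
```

item=-3: %3==0, s = 0-(-3) = 3; q=1
item=11: not %3==0, s = 3-11 = -8; q=12
item=0: %3==0, s = (-8)-0 = -8; q=13
item=5: not %3==0, s = (-8)-5 = -13; q=18
item=10: not %3==0, s = (-13)-10 = -23; q=28
item=0: %3==0, s = (-23)-0 = -23; q=29
item=12: %3==0, s = (-23)-12 = -35; q=30
item=0: %3==0, s = (-35)-0 = -35; q=31
s-q = (-35)-31 = -66

-66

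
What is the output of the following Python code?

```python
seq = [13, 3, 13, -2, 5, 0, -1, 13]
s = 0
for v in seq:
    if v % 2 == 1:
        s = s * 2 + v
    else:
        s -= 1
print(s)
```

v=13: odd, s = 0*2+13 = 13
v=3: odd, s = 13*2+3 = 29
v=13: odd, s = 29*2+13 = 71
v=-2: not odd, s = 71-1 = 70
v=5: odd, s = 70*2+5 = 145
v=0: not odd, s = 145-1 = 144
v=-1: odd, s = 144*2+(-1) = 287
v=13: odd, s = 287*2+13 = 587

587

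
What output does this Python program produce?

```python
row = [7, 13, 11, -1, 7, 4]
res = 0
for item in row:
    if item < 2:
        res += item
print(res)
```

-1

item=7: not <2
item=13: not <2
item=11: not <2
item=-1: <2, res = 0+(-1) = -1
item=7: not <2
item=4: not <2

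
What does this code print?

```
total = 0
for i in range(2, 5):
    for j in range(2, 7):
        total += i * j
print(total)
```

i=2,j=2: total = 0+4 = 4
i=2,j=3: total = 4+6 = 10
i=2,j=4: total = 10+8 = 18
i=2,j=5: total = 18+10 = 28
i=2,j=6: total = 28+12 = 40
i=3,j=2: total = 40+6 = 46
i=3,j=3: total = 46+9 = 55
i=3,j=4: total = 55+12 = 67
i=3,j=5: total = 67+15 = 82
i=3,j=6: total = 82+18 = 100
i=4,j=2: total = 100+8 = 108
i=4,j=3: total = 108+12 = 120
i=4,j=4: total = 120+16 = 136
i=4,j=5: total = 136+20 = 156
i=4,j=6: total = 156+24 = 180

180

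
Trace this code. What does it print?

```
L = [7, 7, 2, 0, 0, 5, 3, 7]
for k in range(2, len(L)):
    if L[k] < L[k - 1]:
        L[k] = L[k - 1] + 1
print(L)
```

[7, 7, 8, 9, 10, 11, 12, 13]

k=2: 2<7, L[2] = 7+1 = 8 → [7, 7, 8, 0, 0, 5, 3, 7]
k=3: 0<8, L[3] = 8+1 = 9 → [7, 7, 8, 9, 0, 5, 3, 7]
k=4: 0<9, L[4] = 9+1 = 10 → [7, 7, 8, 9, 10, 5, 3, 7]
k=5: 5<10, L[5] = 10+1 = 11 → [7, 7, 8, 9, 10, 11, 3, 7]
k=6: 3<11, L[6] = 11+1 = 12 → [7, 7, 8, 9, 10, 11, 12, 7]
k=7: 7<12, L[7] = 12+1 = 13 → [7, 7, 8, 9, 10, 11, 12, 13]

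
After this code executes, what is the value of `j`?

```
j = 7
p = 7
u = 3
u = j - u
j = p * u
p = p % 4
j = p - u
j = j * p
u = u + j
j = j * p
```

u = 7-3 = 4
j = 7*4 = 28
p = 7%4 = 3
j = 3-4 = -1
j = (-1)*3 = -3
u = 4+(-3) = 1
j = (-3)*3 = -9

-9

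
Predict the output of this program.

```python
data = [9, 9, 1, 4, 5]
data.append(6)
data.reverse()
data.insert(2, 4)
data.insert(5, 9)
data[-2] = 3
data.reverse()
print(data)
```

append 6 → [9, 9, 1, 4, 5, 6]
reverse → [6, 5, 4, 1, 9, 9]
insert 4 at 2 → [6, 5, 4, 4, 1, 9, 9]
insert 9 at 5 → [6, 5, 4, 4, 1, 9, 9, 9]
data[-2] = 3 → [6, 5, 4, 4, 1, 9, 3, 9]
reverse → [9, 3, 9, 1, 4, 4, 5, 6]

[9, 3, 9, 1, 4, 4, 5, 6]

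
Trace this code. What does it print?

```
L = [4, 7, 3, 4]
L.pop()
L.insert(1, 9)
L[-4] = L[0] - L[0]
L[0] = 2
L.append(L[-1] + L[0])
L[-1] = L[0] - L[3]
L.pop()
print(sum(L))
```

pop() removes 4 → [4, 7, 3]
insert 9 at 1 → [4, 9, 7, 3]
L[-4] = L[0]-L[0] = 4-4 = 0 → [0, 9, 7, 3]
L[0] = 2 → [2, 9, 7, 3]
append L[-1]+L[0] = 3+2 = 5 → [2, 9, 7, 3, 5]
L[-1] = L[0]-L[3] = 2-3 = -1 → [2, 9, 7, 3, -1]
pop() removes -1 → [2, 9, 7, 3]
sum = 21

21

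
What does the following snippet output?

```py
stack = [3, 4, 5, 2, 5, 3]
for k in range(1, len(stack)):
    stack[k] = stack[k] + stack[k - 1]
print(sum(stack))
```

77

k=1: stack[1] = 4+3 = 7 → [3, 7, 5, 2, 5, 3]
k=2: stack[2] = 5+7 = 12 → [3, 7, 12, 2, 5, 3]
k=3: stack[3] = 2+12 = 14 → [3, 7, 12, 14, 5, 3]
k=4: stack[4] = 5+14 = 19 → [3, 7, 12, 14, 19, 3]
k=5: stack[5] = 3+19 = 22 → [3, 7, 12, 14, 19, 22]
sum = 77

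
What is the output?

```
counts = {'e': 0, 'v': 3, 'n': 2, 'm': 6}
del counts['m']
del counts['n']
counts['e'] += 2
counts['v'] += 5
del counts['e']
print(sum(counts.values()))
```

8

del 'm' → {'e': 0, 'v': 3, 'n': 2}
del 'n' → {'e': 0, 'v': 3}
counts['e'] = 0+2 = 2 → {'e': 2, 'v': 3}
counts['v'] = 3+5 = 8 → {'e': 2, 'v': 8}
del 'e' → {'v': 8}
sum of values = 8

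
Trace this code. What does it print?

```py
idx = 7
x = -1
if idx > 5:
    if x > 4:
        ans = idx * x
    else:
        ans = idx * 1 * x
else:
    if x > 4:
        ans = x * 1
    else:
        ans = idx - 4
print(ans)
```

-7

idx=7, x=-1
idx > 5 is True; x > 4 is False
→ ans = idx * 1 * x = -7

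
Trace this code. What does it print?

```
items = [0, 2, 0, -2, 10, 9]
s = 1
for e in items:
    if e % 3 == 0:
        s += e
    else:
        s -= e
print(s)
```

0

e=0: %3==0, s = 1+0 = 1
e=2: not %3==0, s = 1-2 = -1
e=0: %3==0, s = (-1)+0 = -1
e=-2: not %3==0, s = (-1)-(-2) = 1
e=10: not %3==0, s = 1-10 = -9
e=9: %3==0, s = (-9)+9 = 0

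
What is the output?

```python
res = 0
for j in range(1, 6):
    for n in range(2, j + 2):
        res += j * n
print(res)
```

195

j=1,n=2: res = 0+2 = 2
j=2,n=2: res = 2+4 = 6
j=2,n=3: res = 6+6 = 12
j=3,n=2: res = 12+6 = 18
j=3,n=3: res = 18+9 = 27
j=3,n=4: res = 27+12 = 39
j=4,n=2: res = 39+8 = 47
j=4,n=3: res = 47+12 = 59
j=4,n=4: res = 59+16 = 75
j=4,n=5: res = 75+20 = 95
j=5,n=2: res = 95+10 = 105
j=5,n=3: res = 105+15 = 120
j=5,n=4: res = 120+20 = 140
j=5,n=5: res = 140+25 = 165
j=5,n=6: res = 165+30 = 195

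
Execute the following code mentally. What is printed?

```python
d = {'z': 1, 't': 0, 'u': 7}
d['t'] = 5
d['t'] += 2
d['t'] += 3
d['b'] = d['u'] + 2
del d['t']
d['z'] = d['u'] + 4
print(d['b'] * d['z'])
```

99

d['t'] = 5 → {'z': 1, 't': 5, 'u': 7}
d['t'] = 5+2 = 7 → {'z': 1, 't': 7, 'u': 7}
d['t'] = 7+3 = 10 → {'z': 1, 't': 10, 'u': 7}
d['b'] = d['u']+2 = 9 → {'z': 1, 't': 10, 'u': 7, 'b': 9}
del 't' → {'z': 1, 'u': 7, 'b': 9}
d['z'] = d['u']+4 = 11 → {'z': 11, 'u': 7, 'b': 9}
d['b']*d['z'] = 9*11 = 99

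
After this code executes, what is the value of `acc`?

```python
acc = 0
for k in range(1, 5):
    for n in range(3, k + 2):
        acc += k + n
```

42

k=2,n=3: acc = 0+5 = 5
k=3,n=3: acc = 5+6 = 11
k=3,n=4: acc = 11+7 = 18
k=4,n=3: acc = 18+7 = 25
k=4,n=4: acc = 25+8 = 33
k=4,n=5: acc = 33+9 = 42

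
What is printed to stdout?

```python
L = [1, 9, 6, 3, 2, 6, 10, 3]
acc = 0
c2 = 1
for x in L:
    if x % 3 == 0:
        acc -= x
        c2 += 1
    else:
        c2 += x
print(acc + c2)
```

x=1: not %3==0; c2=2
x=9: %3==0, acc = 0-9 = -9; c2=3
x=6: %3==0, acc = (-9)-6 = -15; c2=4
x=3: %3==0, acc = (-15)-3 = -18; c2=5
x=2: not %3==0; c2=7
x=6: %3==0, acc = (-18)-6 = -24; c2=8
x=10: not %3==0; c2=18
x=3: %3==0, acc = (-24)-3 = -27; c2=19
acc+c2 = (-27)+19 = -8

-8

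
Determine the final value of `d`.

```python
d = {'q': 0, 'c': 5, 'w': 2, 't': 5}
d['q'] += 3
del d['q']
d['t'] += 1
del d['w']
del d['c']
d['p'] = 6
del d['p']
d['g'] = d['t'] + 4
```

{'t': 6, 'g': 10}

d['q'] = 0+3 = 3 → {'q': 3, 'c': 5, 'w': 2, 't': 5}
del 'q' → {'c': 5, 'w': 2, 't': 5}
d['t'] = 5+1 = 6 → {'c': 5, 'w': 2, 't': 6}
del 'w' → {'c': 5, 't': 6}
del 'c' → {'t': 6}
d['p'] = 6 → {'t': 6, 'p': 6}
del 'p' → {'t': 6}
d['g'] = d['t']+4 = 10 → {'t': 6, 'g': 10}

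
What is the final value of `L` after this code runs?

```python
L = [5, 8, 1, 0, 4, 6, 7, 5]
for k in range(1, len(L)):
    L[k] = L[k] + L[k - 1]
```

[5, 13, 14, 14, 18, 24, 31, 36]

k=1: L[1] = 8+5 = 13 → [5, 13, 1, 0, 4, 6, 7, 5]
k=2: L[2] = 1+13 = 14 → [5, 13, 14, 0, 4, 6, 7, 5]
k=3: L[3] = 0+14 = 14 → [5, 13, 14, 14, 4, 6, 7, 5]
k=4: L[4] = 4+14 = 18 → [5, 13, 14, 14, 18, 6, 7, 5]
k=5: L[5] = 6+18 = 24 → [5, 13, 14, 14, 18, 24, 7, 5]
k=6: L[6] = 7+24 = 31 → [5, 13, 14, 14, 18, 24, 31, 5]
k=7: L[7] = 5+31 = 36 → [5, 13, 14, 14, 18, 24, 31, 36]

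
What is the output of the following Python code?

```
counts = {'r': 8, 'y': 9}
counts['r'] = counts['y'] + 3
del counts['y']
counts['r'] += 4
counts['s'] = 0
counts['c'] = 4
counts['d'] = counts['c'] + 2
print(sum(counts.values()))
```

26

counts['r'] = counts['y']+3 = 12 → {'r': 12, 'y': 9}
del 'y' → {'r': 12}
counts['r'] = 12+4 = 16 → {'r': 16}
counts['s'] = 0 → {'r': 16, 's': 0}
counts['c'] = 4 → {'r': 16, 's': 0, 'c': 4}
counts['d'] = counts['c']+2 = 6 → {'r': 16, 's': 0, 'c': 4, 'd': 6}
sum of values = 26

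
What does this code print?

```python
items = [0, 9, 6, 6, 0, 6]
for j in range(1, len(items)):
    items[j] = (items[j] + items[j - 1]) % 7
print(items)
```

j=1: items[1] = (9+0)%7 = 2 → [0, 2, 6, 6, 0, 6]
j=2: items[2] = (6+2)%7 = 1 → [0, 2, 1, 6, 0, 6]
j=3: items[3] = (6+1)%7 = 0 → [0, 2, 1, 0, 0, 6]
j=4: items[4] = (0+0)%7 = 0 → [0, 2, 1, 0, 0, 6]
j=5: items[5] = (6+0)%7 = 6 → [0, 2, 1, 0, 0, 6]

[0, 2, 1, 0, 0, 6]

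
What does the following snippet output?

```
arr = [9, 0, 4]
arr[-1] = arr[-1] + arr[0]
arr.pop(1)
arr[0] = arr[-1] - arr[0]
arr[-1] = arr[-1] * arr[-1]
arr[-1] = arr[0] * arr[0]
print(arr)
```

arr[-1] = arr[-1]+arr[0] = 4+9 = 13 → [9, 0, 13]
pop(1) removes 0 → [9, 13]
arr[0] = arr[-1]-arr[0] = 13-9 = 4 → [4, 13]
arr[-1] = arr[-1]*arr[-1] = 13*13 = 169 → [4, 169]
arr[-1] = arr[0]*arr[0] = 4*4 = 16 → [4, 16]

[4, 16]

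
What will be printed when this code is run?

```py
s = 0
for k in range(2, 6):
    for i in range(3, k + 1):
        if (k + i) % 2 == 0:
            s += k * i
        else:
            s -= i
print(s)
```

58

k=3,i=3: even sum, s = 0+9 = 9
k=4,i=3: odd sum, s = 9-3 = 6
k=4,i=4: even sum, s = 6+16 = 22
k=5,i=3: even sum, s = 22+15 = 37
k=5,i=4: odd sum, s = 37-4 = 33
k=5,i=5: even sum, s = 33+25 = 58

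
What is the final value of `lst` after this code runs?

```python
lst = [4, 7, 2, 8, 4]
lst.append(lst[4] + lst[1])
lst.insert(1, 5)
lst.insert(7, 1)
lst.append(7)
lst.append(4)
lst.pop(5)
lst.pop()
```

append lst[4]+lst[1] = 4+7 = 11 → [4, 7, 2, 8, 4, 11]
insert 5 at 1 → [4, 5, 7, 2, 8, 4, 11]
insert 1 at 7 → [4, 5, 7, 2, 8, 4, 11, 1]
append 7 → [4, 5, 7, 2, 8, 4, 11, 1, 7]
append 4 → [4, 5, 7, 2, 8, 4, 11, 1, 7, 4]
pop(5) removes 4 → [4, 5, 7, 2, 8, 11, 1, 7, 4]
pop() removes 4 → [4, 5, 7, 2, 8, 11, 1, 7]

[4, 5, 7, 2, 8, 11, 1, 7]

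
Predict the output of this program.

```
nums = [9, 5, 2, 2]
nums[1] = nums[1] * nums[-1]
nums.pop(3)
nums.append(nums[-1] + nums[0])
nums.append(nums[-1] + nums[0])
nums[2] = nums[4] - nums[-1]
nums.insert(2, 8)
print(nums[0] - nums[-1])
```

nums[1] = nums[1]*nums[-1] = 5*2 = 10 → [9, 10, 2, 2]
pop(3) removes 2 → [9, 10, 2]
append nums[-1]+nums[0] = 2+9 = 11 → [9, 10, 2, 11]
append nums[-1]+nums[0] = 11+9 = 20 → [9, 10, 2, 11, 20]
nums[2] = nums[4]-nums[-1] = 20-20 = 0 → [9, 10, 0, 11, 20]
insert 8 at 2 → [9, 10, 8, 0, 11, 20]
nums[0]-nums[-1] = 9-20 = -11

-11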